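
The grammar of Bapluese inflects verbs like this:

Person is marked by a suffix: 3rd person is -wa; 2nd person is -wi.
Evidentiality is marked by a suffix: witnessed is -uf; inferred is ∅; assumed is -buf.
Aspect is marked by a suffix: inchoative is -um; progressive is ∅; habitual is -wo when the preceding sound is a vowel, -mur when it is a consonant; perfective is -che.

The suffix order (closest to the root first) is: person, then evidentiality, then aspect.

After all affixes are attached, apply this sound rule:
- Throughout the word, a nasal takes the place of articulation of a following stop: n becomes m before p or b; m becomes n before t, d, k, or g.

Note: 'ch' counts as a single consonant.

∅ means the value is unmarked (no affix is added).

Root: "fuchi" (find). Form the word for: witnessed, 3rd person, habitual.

Attach person 3rd person -wa → fuchiwa.
Attach evidentiality witnessed -uf → fuchiwauf.
Attach aspect habitual -mur (after consonant 'f') → fuchiwaufmur.
Nasal assimilation: no change.

fuchiwaufmur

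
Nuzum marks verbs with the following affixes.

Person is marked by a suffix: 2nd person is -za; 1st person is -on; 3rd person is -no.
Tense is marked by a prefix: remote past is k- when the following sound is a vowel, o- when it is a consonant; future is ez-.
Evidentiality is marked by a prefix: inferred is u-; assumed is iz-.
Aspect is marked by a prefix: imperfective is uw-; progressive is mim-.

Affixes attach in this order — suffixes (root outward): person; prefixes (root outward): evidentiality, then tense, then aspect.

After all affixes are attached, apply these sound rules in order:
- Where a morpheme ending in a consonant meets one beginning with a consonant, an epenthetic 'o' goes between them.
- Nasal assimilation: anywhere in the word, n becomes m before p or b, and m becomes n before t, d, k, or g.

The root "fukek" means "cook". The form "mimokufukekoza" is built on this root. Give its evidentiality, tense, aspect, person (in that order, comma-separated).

Segment: mim-k-u-fukek-za.
evidentiality: u- → inferred.
tense: k/o- → remote past.
aspect: mim- → progressive.
person: -za → 2nd person.

inferred, remote past, progressive, 2nd person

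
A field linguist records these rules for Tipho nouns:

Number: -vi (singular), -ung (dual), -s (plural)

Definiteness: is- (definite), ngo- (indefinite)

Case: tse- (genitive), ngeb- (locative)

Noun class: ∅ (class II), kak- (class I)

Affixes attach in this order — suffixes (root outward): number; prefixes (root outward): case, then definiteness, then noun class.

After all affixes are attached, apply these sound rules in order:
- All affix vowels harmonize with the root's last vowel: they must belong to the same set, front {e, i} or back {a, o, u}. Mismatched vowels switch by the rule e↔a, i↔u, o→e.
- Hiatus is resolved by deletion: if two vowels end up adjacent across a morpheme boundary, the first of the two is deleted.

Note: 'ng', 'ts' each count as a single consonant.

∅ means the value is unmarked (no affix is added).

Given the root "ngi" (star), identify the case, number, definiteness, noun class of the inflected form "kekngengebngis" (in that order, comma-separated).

Segment: kak-ngo-ngeb-ngi-s.
case: ngeb- → locative.
number: -s → plural.
definiteness: ngo- → indefinite.
noun class: kak- → class I.

locative, plural, indefinite, class I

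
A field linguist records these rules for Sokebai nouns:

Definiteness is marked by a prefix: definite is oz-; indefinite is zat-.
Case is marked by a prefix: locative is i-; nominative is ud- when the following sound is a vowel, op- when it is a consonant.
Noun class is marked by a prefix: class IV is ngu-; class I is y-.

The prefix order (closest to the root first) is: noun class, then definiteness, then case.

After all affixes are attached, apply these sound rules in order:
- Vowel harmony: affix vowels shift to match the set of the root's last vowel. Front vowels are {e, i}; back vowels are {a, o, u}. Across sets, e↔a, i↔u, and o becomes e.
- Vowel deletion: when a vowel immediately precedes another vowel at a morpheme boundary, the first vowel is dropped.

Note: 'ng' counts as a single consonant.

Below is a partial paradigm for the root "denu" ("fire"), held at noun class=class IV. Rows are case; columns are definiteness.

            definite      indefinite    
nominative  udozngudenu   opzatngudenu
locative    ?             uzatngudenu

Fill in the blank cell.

Attach noun class class IV ngu- → ngudenu.
Attach definiteness definite oz- → ozngudenu.
Attach case locative i- → iozngudenu.
Apply vowel harmony: iozngudenu → uozngudenu.
Apply vowel deletion: uozngudenu → ozngudenu.

ozngudenu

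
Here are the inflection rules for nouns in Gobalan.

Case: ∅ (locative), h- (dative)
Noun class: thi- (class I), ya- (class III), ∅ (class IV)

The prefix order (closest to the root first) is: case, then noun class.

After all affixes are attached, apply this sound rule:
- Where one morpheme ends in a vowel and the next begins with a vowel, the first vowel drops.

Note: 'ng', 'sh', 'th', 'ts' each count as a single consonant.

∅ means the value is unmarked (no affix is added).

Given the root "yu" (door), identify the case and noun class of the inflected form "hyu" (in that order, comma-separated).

Segment: h-yu.
case: h- → dative.
noun class: ∅ → class IV.

dative, class IV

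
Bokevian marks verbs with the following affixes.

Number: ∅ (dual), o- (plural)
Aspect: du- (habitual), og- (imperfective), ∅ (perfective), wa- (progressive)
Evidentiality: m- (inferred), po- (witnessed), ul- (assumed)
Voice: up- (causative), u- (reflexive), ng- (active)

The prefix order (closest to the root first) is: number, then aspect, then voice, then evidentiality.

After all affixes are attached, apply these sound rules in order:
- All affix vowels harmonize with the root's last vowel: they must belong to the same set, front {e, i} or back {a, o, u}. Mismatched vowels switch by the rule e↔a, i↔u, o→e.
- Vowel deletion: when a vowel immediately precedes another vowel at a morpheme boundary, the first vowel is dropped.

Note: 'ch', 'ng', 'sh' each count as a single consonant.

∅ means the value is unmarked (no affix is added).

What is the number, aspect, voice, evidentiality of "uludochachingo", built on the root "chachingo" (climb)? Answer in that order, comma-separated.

plural, habitual, reflexive, assumed

Segment: ul-u-du-o-chachingo.
number: o- → plural.
aspect: du- → habitual.
voice: u- → reflexive.
evidentiality: ul- → assumed.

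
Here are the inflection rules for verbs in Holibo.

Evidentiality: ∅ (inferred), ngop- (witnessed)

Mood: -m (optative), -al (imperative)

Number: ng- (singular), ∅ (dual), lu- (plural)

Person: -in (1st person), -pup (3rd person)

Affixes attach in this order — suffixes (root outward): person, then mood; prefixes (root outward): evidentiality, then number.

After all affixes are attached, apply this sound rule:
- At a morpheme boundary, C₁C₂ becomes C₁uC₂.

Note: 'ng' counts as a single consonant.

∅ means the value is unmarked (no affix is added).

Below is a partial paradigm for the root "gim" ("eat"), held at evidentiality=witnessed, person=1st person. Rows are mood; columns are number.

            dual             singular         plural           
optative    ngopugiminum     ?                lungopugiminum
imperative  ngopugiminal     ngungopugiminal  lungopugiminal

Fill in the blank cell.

ngungopugiminum

Attach evidentiality witnessed ngop- → ngopgim.
Attach person 1st person -in → ngopgimin.
Attach mood optative -m → ngopgiminm.
Attach number singular ng- → ngngopgiminm.
Apply epenthesis: ngngopgiminm → ngungopugiminum.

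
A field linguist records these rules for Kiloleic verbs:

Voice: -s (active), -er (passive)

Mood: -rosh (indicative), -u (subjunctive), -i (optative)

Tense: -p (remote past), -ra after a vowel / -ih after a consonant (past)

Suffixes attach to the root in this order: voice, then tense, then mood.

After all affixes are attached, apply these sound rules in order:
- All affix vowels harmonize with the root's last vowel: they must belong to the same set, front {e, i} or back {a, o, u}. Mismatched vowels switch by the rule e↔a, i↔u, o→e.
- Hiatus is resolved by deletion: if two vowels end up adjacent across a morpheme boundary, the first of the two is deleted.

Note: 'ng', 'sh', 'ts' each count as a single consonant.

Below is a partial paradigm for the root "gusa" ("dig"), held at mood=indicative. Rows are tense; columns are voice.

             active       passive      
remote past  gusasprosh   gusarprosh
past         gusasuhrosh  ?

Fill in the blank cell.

Attach voice passive -er → gusaer.
Attach tense past -ih (after consonant 'r') → gusaerih.
Attach mood indicative -rosh → gusaerihrosh.
Apply vowel harmony: gusaerihrosh → gusaaruhrosh.
Apply vowel deletion: gusaaruhrosh → gusaruhrosh.

gusaruhrosh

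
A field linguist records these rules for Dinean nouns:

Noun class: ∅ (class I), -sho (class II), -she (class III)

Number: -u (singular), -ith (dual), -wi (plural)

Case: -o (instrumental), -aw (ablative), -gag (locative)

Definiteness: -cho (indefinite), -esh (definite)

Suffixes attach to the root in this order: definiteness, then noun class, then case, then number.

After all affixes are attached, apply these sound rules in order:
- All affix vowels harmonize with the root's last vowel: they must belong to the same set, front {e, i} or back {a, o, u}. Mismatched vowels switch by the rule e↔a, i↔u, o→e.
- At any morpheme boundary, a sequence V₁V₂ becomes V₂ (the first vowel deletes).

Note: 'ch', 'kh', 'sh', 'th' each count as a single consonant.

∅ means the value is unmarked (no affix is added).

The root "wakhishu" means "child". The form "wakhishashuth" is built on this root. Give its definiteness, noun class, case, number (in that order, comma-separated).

definite, class I, instrumental, dual

Segment: wakhishu-esh-o-ith.
definiteness: -esh → definite.
noun class: ∅ → class I.
case: -o → instrumental.
number: -ith → dual.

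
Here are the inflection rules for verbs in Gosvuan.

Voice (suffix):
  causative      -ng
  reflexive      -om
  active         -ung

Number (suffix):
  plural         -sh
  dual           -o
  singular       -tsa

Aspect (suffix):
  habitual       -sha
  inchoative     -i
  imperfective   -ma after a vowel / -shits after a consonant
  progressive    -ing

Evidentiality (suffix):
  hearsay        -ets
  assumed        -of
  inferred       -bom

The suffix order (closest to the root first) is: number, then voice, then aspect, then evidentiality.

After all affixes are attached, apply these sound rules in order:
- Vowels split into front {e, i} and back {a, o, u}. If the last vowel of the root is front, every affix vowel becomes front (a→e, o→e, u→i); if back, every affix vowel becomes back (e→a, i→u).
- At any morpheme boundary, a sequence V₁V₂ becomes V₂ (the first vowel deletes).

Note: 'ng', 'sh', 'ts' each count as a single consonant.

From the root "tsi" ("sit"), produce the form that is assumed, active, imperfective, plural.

Attach number plural -sh → tsish.
Attach voice active -ung → tsishung.
Attach aspect imperfective -shits (after consonant 'ng') → tsishungshits.
Attach evidentiality assumed -of → tsishungshitsof.
Apply vowel harmony: tsishungshitsof → tsishingshitsef.
Vowel deletion: no change.

tsishingshitsef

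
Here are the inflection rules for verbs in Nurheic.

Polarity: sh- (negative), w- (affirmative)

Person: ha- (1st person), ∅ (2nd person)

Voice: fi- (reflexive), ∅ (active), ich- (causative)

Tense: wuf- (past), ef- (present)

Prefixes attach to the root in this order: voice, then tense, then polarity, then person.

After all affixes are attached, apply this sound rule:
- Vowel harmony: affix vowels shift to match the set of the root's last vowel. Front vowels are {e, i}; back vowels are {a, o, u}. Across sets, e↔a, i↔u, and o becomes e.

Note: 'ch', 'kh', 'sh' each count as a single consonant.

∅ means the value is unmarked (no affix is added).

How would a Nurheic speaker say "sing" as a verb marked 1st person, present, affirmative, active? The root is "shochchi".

hewefshochchi

voice = active: zero marking, form stays shochchi.
Attach tense present ef- → efshochchi.
Attach polarity affirmative w- → wefshochchi.
Attach person 1st person ha- → hawefshochchi.
Apply vowel harmony: hawefshochchi → hewefshochchi.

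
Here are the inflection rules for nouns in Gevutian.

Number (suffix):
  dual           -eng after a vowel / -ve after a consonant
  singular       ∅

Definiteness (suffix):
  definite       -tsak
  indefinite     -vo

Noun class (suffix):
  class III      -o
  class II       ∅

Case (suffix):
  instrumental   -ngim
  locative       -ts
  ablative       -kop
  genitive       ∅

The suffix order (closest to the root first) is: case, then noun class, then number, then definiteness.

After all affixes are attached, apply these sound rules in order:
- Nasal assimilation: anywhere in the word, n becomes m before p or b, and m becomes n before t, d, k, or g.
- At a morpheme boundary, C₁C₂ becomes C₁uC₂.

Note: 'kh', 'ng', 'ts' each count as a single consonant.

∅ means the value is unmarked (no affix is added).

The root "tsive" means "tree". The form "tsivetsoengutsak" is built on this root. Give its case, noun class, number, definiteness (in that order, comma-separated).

locative, class III, dual, definite

Segment: tsive-ts-o-eng-tsak.
case: -ts → locative.
noun class: -o → class III.
number: -eng/ve → dual.
definiteness: -tsak → definite.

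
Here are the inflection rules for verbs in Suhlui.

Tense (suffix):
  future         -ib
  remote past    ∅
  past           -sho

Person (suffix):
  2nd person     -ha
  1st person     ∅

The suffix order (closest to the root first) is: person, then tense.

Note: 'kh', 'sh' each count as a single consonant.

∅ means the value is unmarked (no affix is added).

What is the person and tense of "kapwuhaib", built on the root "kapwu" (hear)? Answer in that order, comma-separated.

2nd person, future

Segment: kapwu-ha-ib.
person: -ha → 2nd person.
tense: -ib → future.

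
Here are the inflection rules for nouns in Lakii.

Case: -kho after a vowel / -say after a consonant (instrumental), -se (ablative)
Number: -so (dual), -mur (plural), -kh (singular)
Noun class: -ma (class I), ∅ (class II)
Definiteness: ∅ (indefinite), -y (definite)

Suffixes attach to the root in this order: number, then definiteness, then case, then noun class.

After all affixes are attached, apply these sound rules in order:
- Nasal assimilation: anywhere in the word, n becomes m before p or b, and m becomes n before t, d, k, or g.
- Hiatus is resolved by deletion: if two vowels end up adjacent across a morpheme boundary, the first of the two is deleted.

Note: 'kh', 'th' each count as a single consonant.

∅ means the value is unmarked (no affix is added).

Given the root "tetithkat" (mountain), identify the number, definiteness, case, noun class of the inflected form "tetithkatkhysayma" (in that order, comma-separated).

singular, definite, instrumental, class I

Segment: tetithkat-kh-y-say-ma.
number: -kh → singular.
definiteness: -y → definite.
case: -kho/say → instrumental.
noun class: -ma → class I.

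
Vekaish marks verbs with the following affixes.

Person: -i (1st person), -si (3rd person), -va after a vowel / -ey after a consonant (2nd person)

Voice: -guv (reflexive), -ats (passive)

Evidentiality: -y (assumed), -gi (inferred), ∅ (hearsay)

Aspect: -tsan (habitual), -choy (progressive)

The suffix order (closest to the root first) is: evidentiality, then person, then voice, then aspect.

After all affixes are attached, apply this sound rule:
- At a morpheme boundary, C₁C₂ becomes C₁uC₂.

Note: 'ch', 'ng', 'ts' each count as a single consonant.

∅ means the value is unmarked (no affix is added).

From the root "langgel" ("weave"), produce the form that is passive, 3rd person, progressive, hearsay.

langgelusiatsuchoy

evidentiality = hearsay: zero marking, form stays langgel.
Attach person 3rd person -si → langgelsi.
Attach voice passive -ats → langgelsiats.
Attach aspect progressive -choy → langgelsiatschoy.
Apply epenthesis: langgelsiatschoy → langgelusiatsuchoy.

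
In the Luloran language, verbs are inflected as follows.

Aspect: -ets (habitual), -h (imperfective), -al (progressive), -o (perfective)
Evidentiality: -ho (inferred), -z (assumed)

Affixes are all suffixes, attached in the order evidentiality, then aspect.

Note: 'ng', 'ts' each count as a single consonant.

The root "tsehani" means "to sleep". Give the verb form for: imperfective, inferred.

Attach evidentiality inferred -ho → tsehaniho.
Attach aspect imperfective -h → tsehanihoh.

tsehanihoh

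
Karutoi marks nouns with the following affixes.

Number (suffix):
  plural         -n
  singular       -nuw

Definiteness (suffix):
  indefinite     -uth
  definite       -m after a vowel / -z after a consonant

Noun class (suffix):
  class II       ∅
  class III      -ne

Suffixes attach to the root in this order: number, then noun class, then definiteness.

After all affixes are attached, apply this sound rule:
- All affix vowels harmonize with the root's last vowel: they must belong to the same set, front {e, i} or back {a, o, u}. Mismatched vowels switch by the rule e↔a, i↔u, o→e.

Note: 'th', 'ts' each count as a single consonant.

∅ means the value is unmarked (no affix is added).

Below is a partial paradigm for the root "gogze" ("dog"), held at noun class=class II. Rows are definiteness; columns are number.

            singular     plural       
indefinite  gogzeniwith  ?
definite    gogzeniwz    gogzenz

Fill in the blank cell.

Attach number plural -n → gogzen.
noun class = class II: zero marking, form stays gogzen.
Attach definiteness indefinite -uth → gogzenuth.
Apply vowel harmony: gogzenuth → gogzenith.

gogzenith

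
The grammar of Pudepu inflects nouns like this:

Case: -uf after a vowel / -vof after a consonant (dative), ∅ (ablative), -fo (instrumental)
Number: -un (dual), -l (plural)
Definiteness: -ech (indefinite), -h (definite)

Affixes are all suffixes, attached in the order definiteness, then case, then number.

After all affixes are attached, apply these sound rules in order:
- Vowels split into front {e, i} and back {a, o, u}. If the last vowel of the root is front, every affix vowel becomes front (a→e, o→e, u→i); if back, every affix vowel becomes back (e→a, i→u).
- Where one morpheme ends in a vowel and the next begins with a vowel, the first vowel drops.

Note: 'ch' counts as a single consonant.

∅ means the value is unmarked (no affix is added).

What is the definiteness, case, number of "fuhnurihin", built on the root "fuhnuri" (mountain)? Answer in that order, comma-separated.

definite, ablative, dual

Segment: fuhnuri-h-un.
definiteness: -h → definite.
case: ∅ → ablative.
number: -un → dual.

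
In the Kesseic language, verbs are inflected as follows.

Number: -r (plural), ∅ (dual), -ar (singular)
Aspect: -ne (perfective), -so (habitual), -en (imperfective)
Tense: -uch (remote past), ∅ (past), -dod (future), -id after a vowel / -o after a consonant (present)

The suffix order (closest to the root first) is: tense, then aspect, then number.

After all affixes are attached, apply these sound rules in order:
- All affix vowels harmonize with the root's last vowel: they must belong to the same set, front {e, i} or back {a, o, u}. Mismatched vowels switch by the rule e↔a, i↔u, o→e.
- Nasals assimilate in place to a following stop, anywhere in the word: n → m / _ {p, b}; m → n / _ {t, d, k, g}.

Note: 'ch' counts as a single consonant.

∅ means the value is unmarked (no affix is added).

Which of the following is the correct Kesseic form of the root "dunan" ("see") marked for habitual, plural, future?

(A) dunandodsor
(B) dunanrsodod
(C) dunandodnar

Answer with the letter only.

Attach tense future -dod → dunandod.
Attach aspect habitual -so → dunandodso.
Attach number plural -r → dunandodsor.
Vowel harmony: no change.
Nasal assimilation: no change.
So the correct form is dunandodsor, option (A).
(B) dunanrsodod is wrong: it has the affixes in the wrong order.
(C) dunandodnar is wrong: it uses perfective instead of habitual for aspect.

A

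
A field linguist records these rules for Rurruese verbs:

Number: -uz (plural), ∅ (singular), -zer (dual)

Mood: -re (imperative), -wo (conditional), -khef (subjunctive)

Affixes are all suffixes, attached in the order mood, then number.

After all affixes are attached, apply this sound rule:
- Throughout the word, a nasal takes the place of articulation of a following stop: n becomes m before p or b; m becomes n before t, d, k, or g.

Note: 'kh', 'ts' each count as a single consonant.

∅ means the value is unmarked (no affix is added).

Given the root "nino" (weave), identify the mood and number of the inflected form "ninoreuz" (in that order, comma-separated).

Segment: nino-re-uz.
mood: -re → imperative.
number: -uz → plural.

imperative, plural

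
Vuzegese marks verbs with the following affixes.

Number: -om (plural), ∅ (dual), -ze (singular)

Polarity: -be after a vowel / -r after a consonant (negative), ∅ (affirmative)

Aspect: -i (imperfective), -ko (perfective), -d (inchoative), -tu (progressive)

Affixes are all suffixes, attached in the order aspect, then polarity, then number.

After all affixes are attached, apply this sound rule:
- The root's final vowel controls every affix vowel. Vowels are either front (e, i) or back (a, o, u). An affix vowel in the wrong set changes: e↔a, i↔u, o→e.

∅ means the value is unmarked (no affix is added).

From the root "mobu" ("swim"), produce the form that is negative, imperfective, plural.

mobuubaom

Attach aspect imperfective -i → mobui.
Attach polarity negative -be (after vowel 'i') → mobuibe.
Attach number plural -om → mobuibeom.
Apply vowel harmony: mobuibeom → mobuubaom.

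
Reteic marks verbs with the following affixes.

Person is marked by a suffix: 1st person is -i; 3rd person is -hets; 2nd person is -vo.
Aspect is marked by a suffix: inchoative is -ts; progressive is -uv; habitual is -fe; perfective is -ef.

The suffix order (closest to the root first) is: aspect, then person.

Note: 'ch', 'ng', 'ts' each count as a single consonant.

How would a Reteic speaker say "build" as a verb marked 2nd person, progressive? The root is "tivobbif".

tivobbifuvvo

Attach aspect progressive -uv → tivobbifuv.
Attach person 2nd person -vo → tivobbifuvvo.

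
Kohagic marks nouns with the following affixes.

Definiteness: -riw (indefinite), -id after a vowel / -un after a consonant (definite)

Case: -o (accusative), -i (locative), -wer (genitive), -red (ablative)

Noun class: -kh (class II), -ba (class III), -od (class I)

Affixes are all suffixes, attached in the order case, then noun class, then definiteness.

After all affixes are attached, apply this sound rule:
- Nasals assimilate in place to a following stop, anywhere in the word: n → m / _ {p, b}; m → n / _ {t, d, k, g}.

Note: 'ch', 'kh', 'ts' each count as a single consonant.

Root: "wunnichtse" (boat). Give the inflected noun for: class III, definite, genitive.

Attach case genitive -wer → wunnichtsewer.
Attach noun class class III -ba → wunnichtsewerba.
Attach definiteness definite -id (after vowel 'a') → wunnichtsewerbaid.
Nasal assimilation: no change.

wunnichtsewerbaid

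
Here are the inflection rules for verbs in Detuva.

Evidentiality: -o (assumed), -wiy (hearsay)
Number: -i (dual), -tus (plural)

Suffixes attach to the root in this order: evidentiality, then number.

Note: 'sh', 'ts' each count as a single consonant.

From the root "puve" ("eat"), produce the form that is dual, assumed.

puveoi

Attach evidentiality assumed -o → puveo.
Attach number dual -i → puveoi.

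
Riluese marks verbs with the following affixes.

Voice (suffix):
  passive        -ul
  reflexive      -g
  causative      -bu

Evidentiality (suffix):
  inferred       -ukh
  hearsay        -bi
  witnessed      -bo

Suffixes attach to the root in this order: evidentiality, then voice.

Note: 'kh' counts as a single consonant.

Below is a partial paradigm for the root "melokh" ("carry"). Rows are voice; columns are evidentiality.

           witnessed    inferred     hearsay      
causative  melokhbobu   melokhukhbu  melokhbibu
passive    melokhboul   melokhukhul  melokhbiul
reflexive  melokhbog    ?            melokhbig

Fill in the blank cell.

melokhukhg

Attach evidentiality inferred -ukh → melokhukh.
Attach voice reflexive -g → melokhukhg.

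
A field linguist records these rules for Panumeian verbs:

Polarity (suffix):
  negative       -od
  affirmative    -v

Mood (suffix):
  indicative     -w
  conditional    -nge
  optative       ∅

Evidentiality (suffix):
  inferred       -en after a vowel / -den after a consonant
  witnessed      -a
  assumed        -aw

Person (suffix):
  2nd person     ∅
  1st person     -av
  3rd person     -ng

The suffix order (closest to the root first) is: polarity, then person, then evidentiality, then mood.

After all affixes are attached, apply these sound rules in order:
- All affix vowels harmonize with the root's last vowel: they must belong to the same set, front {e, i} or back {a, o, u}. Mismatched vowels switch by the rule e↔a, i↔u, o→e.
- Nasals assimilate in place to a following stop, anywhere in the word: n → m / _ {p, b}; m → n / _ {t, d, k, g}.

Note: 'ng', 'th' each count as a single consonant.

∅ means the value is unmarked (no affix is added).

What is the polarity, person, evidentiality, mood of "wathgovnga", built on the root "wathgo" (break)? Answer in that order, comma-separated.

affirmative, 3rd person, witnessed, optative

Segment: wathgo-v-ng-a.
polarity: -v → affirmative.
person: -ng → 3rd person.
evidentiality: -a → witnessed.
mood: ∅ → optative.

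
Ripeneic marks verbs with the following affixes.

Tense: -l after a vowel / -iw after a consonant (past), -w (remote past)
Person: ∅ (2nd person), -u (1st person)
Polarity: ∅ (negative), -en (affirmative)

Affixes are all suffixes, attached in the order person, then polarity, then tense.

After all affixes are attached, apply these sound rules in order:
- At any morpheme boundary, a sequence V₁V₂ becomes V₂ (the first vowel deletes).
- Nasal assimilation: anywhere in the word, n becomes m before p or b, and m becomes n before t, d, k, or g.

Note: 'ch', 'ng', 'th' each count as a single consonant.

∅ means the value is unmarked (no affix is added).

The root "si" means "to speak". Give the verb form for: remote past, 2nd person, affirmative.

person = 2nd person: zero marking, form stays si.
Attach polarity affirmative -en → sien.
Attach tense remote past -w → sienw.
Apply vowel deletion: sienw → senw.
Nasal assimilation: no change.

senw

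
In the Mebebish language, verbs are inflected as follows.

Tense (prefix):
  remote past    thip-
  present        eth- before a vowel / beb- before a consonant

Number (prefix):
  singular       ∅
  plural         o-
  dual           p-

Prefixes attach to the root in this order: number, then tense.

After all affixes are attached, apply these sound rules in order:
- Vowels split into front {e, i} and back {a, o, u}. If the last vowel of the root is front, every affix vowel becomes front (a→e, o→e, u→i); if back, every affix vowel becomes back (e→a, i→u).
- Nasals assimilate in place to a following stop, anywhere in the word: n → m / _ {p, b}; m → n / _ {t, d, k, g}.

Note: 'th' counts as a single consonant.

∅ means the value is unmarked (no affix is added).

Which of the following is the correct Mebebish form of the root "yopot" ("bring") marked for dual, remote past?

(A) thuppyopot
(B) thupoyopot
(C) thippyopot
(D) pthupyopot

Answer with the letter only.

A

Attach number dual p- → pyopot.
Attach tense remote past thip- → thippyopot.
Apply vowel harmony: thippyopot → thuppyopot.
Nasal assimilation: no change.
So the correct form is thuppyopot, option (A).
(C) thippyopot is wrong: it fails to apply the sound rule(s).
(D) pthupyopot is wrong: it has the affixes in the wrong order.
(B) thupoyopot is wrong: it uses plural instead of dual for number.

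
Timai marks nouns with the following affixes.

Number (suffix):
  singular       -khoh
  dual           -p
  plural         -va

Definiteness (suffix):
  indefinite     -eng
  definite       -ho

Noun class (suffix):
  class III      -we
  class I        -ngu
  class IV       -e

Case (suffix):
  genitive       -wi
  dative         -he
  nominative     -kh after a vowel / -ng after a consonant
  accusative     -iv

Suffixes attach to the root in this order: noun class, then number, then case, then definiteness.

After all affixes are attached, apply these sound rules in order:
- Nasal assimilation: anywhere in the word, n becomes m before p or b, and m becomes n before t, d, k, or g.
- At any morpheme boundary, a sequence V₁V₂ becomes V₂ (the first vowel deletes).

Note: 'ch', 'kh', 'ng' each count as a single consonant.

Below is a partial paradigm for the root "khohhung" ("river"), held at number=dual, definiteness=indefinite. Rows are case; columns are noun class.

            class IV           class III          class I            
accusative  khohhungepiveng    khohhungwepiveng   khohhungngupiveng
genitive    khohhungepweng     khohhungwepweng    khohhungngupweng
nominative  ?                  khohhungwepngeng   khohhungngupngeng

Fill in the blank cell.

Attach noun class class IV -e → khohhunge.
Attach number dual -p → khohhungep.
Attach case nominative -ng (after consonant 'p') → khohhungepng.
Attach definiteness indefinite -eng → khohhungepngeng.
Nasal assimilation: no change.
Vowel deletion: no change.

khohhungepngeng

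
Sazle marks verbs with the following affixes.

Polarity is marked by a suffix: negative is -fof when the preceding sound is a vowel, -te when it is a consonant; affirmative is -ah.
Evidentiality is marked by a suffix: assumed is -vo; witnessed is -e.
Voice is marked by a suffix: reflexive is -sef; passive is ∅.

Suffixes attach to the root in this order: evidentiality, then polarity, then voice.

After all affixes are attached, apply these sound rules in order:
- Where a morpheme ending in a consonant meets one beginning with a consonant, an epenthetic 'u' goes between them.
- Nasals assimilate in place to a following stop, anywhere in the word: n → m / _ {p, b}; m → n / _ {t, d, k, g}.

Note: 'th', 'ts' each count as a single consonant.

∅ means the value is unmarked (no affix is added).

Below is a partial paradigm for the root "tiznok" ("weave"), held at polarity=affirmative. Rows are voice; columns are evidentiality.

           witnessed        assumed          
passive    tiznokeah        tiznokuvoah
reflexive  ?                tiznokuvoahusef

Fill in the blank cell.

tiznokeahusef

Attach evidentiality witnessed -e → tiznoke.
Attach polarity affirmative -ah → tiznokeah.
Attach voice reflexive -sef → tiznokeahsef.
Apply epenthesis: tiznokeahsef → tiznokeahusef.
Nasal assimilation: no change.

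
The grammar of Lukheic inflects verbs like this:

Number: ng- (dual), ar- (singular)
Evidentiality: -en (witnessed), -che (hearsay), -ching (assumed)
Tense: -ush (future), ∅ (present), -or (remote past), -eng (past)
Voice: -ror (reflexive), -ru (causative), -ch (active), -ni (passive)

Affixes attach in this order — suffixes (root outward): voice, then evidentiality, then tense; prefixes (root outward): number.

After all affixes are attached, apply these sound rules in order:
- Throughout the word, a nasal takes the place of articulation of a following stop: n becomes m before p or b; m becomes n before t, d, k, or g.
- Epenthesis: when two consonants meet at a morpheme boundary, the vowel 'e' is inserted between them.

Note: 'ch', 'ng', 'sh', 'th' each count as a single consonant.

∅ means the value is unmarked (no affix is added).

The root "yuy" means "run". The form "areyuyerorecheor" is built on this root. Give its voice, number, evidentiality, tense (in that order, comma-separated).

Segment: ar-yuy-ror-che-or.
voice: -ror → reflexive.
number: ar- → singular.
evidentiality: -che → hearsay.
tense: -or → remote past.

reflexive, singular, hearsay, remote past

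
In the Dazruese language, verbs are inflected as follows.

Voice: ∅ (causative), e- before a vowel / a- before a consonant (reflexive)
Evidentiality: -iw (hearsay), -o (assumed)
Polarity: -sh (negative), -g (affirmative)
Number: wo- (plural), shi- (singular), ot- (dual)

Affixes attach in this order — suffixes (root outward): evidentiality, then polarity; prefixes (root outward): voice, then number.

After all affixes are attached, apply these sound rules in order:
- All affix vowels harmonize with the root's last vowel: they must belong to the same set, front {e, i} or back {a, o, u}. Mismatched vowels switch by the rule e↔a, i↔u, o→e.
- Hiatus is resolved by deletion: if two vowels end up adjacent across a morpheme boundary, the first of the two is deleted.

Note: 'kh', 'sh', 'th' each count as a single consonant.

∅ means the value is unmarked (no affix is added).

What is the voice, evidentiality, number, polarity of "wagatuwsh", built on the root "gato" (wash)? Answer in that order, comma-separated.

reflexive, hearsay, plural, negative

Segment: wo-a-gato-iw-sh.
voice: e/a- → reflexive.
evidentiality: -iw → hearsay.
number: wo- → plural.
polarity: -sh → negative.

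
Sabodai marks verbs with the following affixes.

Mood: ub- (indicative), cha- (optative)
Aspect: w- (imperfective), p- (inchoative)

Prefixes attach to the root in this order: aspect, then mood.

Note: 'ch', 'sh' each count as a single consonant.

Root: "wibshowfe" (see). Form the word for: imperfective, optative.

chawwibshowfe

Attach aspect imperfective w- → wwibshowfe.
Attach mood optative cha- → chawwibshowfe.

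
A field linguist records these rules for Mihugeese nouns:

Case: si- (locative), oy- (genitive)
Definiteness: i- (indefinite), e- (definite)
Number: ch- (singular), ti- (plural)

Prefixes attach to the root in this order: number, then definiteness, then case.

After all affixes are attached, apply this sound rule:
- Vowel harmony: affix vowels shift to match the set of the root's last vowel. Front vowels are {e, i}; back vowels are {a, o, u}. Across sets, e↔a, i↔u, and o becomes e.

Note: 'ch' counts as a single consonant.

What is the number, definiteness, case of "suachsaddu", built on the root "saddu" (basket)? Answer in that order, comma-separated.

singular, definite, locative

Segment: si-e-ch-saddu.
number: ch- → singular.
definiteness: e- → definite.
case: si- → locative.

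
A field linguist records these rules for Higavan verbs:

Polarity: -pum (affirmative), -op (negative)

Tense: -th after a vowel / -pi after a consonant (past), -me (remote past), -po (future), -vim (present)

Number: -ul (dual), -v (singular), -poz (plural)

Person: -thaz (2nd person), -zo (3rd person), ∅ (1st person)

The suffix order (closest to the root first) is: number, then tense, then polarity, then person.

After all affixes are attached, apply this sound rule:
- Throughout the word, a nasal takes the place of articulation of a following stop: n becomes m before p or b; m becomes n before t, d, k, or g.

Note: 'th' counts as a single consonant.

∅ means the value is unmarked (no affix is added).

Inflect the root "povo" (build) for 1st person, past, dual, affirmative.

povoulpipum

Attach number dual -ul → povoul.
Attach tense past -pi (after consonant 'l') → povoulpi.
Attach polarity affirmative -pum → povoulpipum.
person = 1st person: zero marking, form stays povoulpipum.
Nasal assimilation: no change.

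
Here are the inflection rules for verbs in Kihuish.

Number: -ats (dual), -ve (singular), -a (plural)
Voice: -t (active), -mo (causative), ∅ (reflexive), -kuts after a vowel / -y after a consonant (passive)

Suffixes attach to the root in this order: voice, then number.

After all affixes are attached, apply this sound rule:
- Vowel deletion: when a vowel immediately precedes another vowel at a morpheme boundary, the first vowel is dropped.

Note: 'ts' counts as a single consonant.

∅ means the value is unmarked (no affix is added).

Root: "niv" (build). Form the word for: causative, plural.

nivma

Attach voice causative -mo → nivmo.
Attach number plural -a → nivmoa.
Apply vowel deletion: nivmoa → nivma.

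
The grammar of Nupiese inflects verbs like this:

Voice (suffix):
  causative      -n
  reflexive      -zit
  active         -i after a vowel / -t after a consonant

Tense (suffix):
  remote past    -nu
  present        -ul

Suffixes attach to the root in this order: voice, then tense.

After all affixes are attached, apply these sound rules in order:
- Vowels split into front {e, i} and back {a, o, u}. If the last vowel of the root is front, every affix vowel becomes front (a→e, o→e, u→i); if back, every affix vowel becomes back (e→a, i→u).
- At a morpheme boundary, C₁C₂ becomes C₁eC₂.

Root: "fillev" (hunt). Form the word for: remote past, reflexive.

filleveziteni

Attach voice reflexive -zit → fillevzit.
Attach tense remote past -nu → fillevzitnu.
Apply vowel harmony: fillevzitnu → fillevzitni.
Apply epenthesis: fillevzitni → filleveziteni.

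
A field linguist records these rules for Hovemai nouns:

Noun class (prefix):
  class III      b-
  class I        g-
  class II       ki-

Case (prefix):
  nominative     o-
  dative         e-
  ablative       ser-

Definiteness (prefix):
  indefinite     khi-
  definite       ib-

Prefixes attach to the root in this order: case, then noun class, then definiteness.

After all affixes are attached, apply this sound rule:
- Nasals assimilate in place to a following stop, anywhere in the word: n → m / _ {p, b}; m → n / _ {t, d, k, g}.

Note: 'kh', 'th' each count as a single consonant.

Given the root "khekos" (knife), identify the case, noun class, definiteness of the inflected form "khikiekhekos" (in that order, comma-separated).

Segment: khi-ki-e-khekos.
case: e- → dative.
noun class: ki- → class II.
definiteness: khi- → indefinite.

dative, class II, indefinite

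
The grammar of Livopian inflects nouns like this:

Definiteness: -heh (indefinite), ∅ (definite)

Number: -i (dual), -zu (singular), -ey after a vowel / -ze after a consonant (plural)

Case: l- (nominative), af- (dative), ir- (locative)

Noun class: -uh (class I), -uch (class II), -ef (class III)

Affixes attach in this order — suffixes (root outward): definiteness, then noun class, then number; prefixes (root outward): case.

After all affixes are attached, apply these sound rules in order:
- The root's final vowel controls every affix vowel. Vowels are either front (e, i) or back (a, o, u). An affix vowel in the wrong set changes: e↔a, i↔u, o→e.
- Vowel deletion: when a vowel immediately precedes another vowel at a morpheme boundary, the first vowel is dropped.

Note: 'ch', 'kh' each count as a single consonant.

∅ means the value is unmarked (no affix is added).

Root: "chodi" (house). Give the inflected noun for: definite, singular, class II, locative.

irchodichzi

definiteness = definite: zero marking, form stays chodi.
Attach case locative ir- → irchodi.
Attach noun class class II -uch → irchodiuch.
Attach number singular -zu → irchodiuchzu.
Apply vowel harmony: irchodiuchzu → irchodiichzi.
Apply vowel deletion: irchodiichzi → irchodichzi.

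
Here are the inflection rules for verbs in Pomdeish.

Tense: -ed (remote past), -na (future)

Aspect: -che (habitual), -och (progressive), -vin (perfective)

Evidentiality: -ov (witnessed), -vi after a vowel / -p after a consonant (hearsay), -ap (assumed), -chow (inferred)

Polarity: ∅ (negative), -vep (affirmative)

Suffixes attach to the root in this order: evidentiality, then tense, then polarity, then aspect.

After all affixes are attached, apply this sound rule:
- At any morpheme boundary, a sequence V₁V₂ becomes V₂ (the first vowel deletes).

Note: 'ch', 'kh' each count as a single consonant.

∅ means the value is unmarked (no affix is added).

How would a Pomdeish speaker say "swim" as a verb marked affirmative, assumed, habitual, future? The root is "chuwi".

Attach evidentiality assumed -ap → chuwiap.
Attach tense future -na → chuwiapna.
Attach polarity affirmative -vep → chuwiapnavep.
Attach aspect habitual -che → chuwiapnavepche.
Apply vowel deletion: chuwiapnavepche → chuwapnavepche.

chuwapnavepche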